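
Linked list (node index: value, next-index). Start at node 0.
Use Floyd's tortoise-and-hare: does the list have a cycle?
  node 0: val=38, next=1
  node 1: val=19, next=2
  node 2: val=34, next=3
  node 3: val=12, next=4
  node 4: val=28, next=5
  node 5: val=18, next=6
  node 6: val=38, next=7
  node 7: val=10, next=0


Floyd's tortoise (slow, +1) and hare (fast, +2):
  init: slow=0, fast=0
  step 1: slow=1, fast=2
  step 2: slow=2, fast=4
  step 3: slow=3, fast=6
  step 4: slow=4, fast=0
  step 5: slow=5, fast=2
  step 6: slow=6, fast=4
  step 7: slow=7, fast=6
  step 8: slow=0, fast=0
  slow == fast at node 0: cycle detected

Cycle: yes


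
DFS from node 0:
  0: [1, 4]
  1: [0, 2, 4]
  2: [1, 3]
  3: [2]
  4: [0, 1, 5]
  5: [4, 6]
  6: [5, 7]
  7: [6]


Visit 0, push [4, 1]
Visit 1, push [4, 2]
Visit 2, push [3]
Visit 3, push []
Visit 4, push [5]
Visit 5, push [6]
Visit 6, push [7]
Visit 7, push []

DFS order: [0, 1, 2, 3, 4, 5, 6, 7]


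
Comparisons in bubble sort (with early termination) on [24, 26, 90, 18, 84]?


Algorithm: bubble sort (with early termination)
Input: [24, 26, 90, 18, 84]
Sorted: [18, 24, 26, 84, 90]

10


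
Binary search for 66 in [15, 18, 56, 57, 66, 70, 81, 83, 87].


Step 1: lo=0, hi=8, mid=4, val=66

Found at index 4


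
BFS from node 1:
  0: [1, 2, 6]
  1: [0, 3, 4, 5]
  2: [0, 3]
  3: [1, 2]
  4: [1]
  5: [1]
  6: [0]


Visit 1, enqueue [0, 3, 4, 5]
Visit 0, enqueue [2, 6]
Visit 3, enqueue []
Visit 4, enqueue []
Visit 5, enqueue []
Visit 2, enqueue []
Visit 6, enqueue []

BFS order: [1, 0, 3, 4, 5, 2, 6]


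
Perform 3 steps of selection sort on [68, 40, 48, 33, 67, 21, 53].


Initial: [68, 40, 48, 33, 67, 21, 53]
Step 1: min=21 at 5
  Swap: [21, 40, 48, 33, 67, 68, 53]
Step 2: min=33 at 3
  Swap: [21, 33, 48, 40, 67, 68, 53]
Step 3: min=40 at 3
  Swap: [21, 33, 40, 48, 67, 68, 53]

After 3 steps: [21, 33, 40, 48, 67, 68, 53]


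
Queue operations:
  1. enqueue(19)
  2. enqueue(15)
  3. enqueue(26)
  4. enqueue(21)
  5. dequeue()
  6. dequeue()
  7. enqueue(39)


enqueue(19) -> [19]
enqueue(15) -> [19, 15]
enqueue(26) -> [19, 15, 26]
enqueue(21) -> [19, 15, 26, 21]
dequeue()->19, [15, 26, 21]
dequeue()->15, [26, 21]
enqueue(39) -> [26, 21, 39]

Final queue: [26, 21, 39]


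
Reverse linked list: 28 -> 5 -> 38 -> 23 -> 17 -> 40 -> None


Step 1: curr=28, set curr.next=prev(None) | reversed so far: 28
Step 2: curr=5, set curr.next=prev(28) | reversed so far: 5 -> 28
Step 3: curr=38, set curr.next=prev(5) | reversed so far: 38 -> 5 -> 28
Step 4: curr=23, set curr.next=prev(38) | reversed so far: 23 -> 38 -> 5 -> 28
Step 5: curr=17, set curr.next=prev(23) | reversed so far: 17 -> 23 -> 38 -> 5 -> 28
Step 6: curr=40, set curr.next=prev(17) | reversed so far: 40 -> 17 -> 23 -> 38 -> 5 -> 28

40 -> 17 -> 23 -> 38 -> 5 -> 28 -> None


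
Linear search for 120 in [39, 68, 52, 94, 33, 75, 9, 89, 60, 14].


i=0: 39!=120
i=1: 68!=120
i=2: 52!=120
i=3: 94!=120
i=4: 33!=120
i=5: 75!=120
i=6: 9!=120
i=7: 89!=120
i=8: 60!=120
i=9: 14!=120

Not found, 10 comps


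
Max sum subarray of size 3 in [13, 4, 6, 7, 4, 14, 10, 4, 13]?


[0:3]: 23
[1:4]: 17
[2:5]: 17
[3:6]: 25
[4:7]: 28
[5:8]: 28
[6:9]: 27

Max: 28 at [4:7]


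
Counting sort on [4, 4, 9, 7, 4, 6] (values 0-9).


Input: [4, 4, 9, 7, 4, 6]
Counts: [0, 0, 0, 0, 3, 0, 1, 1, 0, 1]

Sorted: [4, 4, 4, 6, 7, 9]


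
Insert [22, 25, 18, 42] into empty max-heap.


Insert 22: [22]
Insert 25: [25, 22]
Insert 18: [25, 22, 18]
Insert 42: [42, 25, 18, 22]

Final heap: [42, 25, 18, 22]


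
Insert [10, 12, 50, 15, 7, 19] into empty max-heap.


Insert 10: [10]
Insert 12: [12, 10]
Insert 50: [50, 10, 12]
Insert 15: [50, 15, 12, 10]
Insert 7: [50, 15, 12, 10, 7]
Insert 19: [50, 15, 19, 10, 7, 12]

Final heap: [50, 15, 19, 10, 7, 12]


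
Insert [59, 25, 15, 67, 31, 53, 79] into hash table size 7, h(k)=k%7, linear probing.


Insert 59: h=3 -> slot 3
Insert 25: h=4 -> slot 4
Insert 15: h=1 -> slot 1
Insert 67: h=4, 1 probes -> slot 5
Insert 31: h=3, 3 probes -> slot 6
Insert 53: h=4, 3 probes -> slot 0
Insert 79: h=2 -> slot 2

Table: [53, 15, 79, 59, 25, 67, 31]


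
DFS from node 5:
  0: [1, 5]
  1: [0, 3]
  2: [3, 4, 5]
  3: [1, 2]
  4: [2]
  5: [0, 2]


Visit 5, push [2, 0]
Visit 0, push [1]
Visit 1, push [3]
Visit 3, push [2]
Visit 2, push [4]
Visit 4, push []

DFS order: [5, 0, 1, 3, 2, 4]


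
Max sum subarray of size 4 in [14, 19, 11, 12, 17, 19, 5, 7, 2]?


[0:4]: 56
[1:5]: 59
[2:6]: 59
[3:7]: 53
[4:8]: 48
[5:9]: 33

Max: 59 at [1:5]


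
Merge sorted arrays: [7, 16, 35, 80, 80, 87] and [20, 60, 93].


Take 7 from A
Take 16 from A
Take 20 from B
Take 35 from A
Take 60 from B
Take 80 from A
Take 80 from A
Take 87 from A

Merged: [7, 16, 20, 35, 60, 80, 80, 87, 93]


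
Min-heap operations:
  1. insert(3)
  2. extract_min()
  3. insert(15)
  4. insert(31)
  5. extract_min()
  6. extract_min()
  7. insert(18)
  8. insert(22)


insert(3) -> [3]
extract_min()->3, []
insert(15) -> [15]
insert(31) -> [15, 31]
extract_min()->15, [31]
extract_min()->31, []
insert(18) -> [18]
insert(22) -> [18, 22]

Final heap: [18, 22]


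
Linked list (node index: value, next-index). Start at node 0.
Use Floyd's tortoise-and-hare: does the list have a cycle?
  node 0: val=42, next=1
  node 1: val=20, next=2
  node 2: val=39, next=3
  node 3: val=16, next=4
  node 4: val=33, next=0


Floyd's tortoise (slow, +1) and hare (fast, +2):
  init: slow=0, fast=0
  step 1: slow=1, fast=2
  step 2: slow=2, fast=4
  step 3: slow=3, fast=1
  step 4: slow=4, fast=3
  step 5: slow=0, fast=0
  slow == fast at node 0: cycle detected

Cycle: yes


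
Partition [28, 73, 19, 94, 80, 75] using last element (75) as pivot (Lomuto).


Pivot: 75
  28 <= 75: advance i (no swap)
  73 <= 75: advance i (no swap)
  19 <= 75: advance i (no swap)
Place pivot at 3: [28, 73, 19, 75, 80, 94]

Partitioned: [28, 73, 19, 75, 80, 94]


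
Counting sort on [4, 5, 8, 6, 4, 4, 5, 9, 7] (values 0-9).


Input: [4, 5, 8, 6, 4, 4, 5, 9, 7]
Counts: [0, 0, 0, 0, 3, 2, 1, 1, 1, 1]

Sorted: [4, 4, 4, 5, 5, 6, 7, 8, 9]


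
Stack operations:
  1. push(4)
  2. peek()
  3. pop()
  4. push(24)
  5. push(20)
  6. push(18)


push(4) -> [4]
peek()->4
pop()->4, []
push(24) -> [24]
push(20) -> [24, 20]
push(18) -> [24, 20, 18]

Final stack: [24, 20, 18]


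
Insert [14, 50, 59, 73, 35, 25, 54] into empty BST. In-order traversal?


Insert 14: root
Insert 50: R from 14
Insert 59: R from 14 -> R from 50
Insert 73: R from 14 -> R from 50 -> R from 59
Insert 35: R from 14 -> L from 50
Insert 25: R from 14 -> L from 50 -> L from 35
Insert 54: R from 14 -> R from 50 -> L from 59

In-order: [14, 25, 35, 50, 54, 59, 73]


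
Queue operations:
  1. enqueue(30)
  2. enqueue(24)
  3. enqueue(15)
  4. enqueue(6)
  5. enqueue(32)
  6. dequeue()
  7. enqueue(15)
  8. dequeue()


enqueue(30) -> [30]
enqueue(24) -> [30, 24]
enqueue(15) -> [30, 24, 15]
enqueue(6) -> [30, 24, 15, 6]
enqueue(32) -> [30, 24, 15, 6, 32]
dequeue()->30, [24, 15, 6, 32]
enqueue(15) -> [24, 15, 6, 32, 15]
dequeue()->24, [15, 6, 32, 15]

Final queue: [15, 6, 32, 15]


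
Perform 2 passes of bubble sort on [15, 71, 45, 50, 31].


Initial: [15, 71, 45, 50, 31]
Pass 1: [15, 45, 50, 31, 71] (3 swaps)
Pass 2: [15, 45, 31, 50, 71] (1 swaps)

After 2 passes: [15, 45, 31, 50, 71]


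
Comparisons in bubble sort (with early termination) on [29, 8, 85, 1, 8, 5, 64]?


Algorithm: bubble sort (with early termination)
Input: [29, 8, 85, 1, 8, 5, 64]
Sorted: [1, 5, 8, 8, 29, 64, 85]

20


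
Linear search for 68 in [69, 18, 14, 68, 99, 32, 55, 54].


i=0: 69!=68
i=1: 18!=68
i=2: 14!=68
i=3: 68==68 found!

Found at 3, 4 comps


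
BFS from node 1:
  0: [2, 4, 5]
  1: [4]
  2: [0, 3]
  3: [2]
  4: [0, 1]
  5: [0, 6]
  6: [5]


Visit 1, enqueue [4]
Visit 4, enqueue [0]
Visit 0, enqueue [2, 5]
Visit 2, enqueue [3]
Visit 5, enqueue [6]
Visit 3, enqueue []
Visit 6, enqueue []

BFS order: [1, 4, 0, 2, 5, 3, 6]


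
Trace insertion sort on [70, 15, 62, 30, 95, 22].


Initial: [70, 15, 62, 30, 95, 22]
Insert 15: [15, 70, 62, 30, 95, 22]
Insert 62: [15, 62, 70, 30, 95, 22]
Insert 30: [15, 30, 62, 70, 95, 22]
Insert 95: [15, 30, 62, 70, 95, 22]
Insert 22: [15, 22, 30, 62, 70, 95]

Sorted: [15, 22, 30, 62, 70, 95]


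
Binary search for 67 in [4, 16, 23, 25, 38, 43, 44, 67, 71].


Step 1: lo=0, hi=8, mid=4, val=38
Step 2: lo=5, hi=8, mid=6, val=44
Step 3: lo=7, hi=8, mid=7, val=67

Found at index 7


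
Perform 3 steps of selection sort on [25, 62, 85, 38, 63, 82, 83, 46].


Initial: [25, 62, 85, 38, 63, 82, 83, 46]
Step 1: min=25 at 0
  Swap: [25, 62, 85, 38, 63, 82, 83, 46]
Step 2: min=38 at 3
  Swap: [25, 38, 85, 62, 63, 82, 83, 46]
Step 3: min=46 at 7
  Swap: [25, 38, 46, 62, 63, 82, 83, 85]

After 3 steps: [25, 38, 46, 62, 63, 82, 83, 85]


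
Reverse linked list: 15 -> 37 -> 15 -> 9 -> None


Step 1: curr=15, set curr.next=prev(None) | reversed so far: 15
Step 2: curr=37, set curr.next=prev(15) | reversed so far: 37 -> 15
Step 3: curr=15, set curr.next=prev(37) | reversed so far: 15 -> 37 -> 15
Step 4: curr=9, set curr.next=prev(15) | reversed so far: 9 -> 15 -> 37 -> 15

9 -> 15 -> 37 -> 15 -> None


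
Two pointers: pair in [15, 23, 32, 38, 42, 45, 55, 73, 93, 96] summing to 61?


lo=0(15)+hi=9(96)=111
lo=0(15)+hi=8(93)=108
lo=0(15)+hi=7(73)=88
lo=0(15)+hi=6(55)=70
lo=0(15)+hi=5(45)=60
lo=1(23)+hi=5(45)=68
lo=1(23)+hi=4(42)=65
lo=1(23)+hi=3(38)=61

Yes: 23+38=61


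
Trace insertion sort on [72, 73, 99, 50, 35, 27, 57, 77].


Initial: [72, 73, 99, 50, 35, 27, 57, 77]
Insert 73: [72, 73, 99, 50, 35, 27, 57, 77]
Insert 99: [72, 73, 99, 50, 35, 27, 57, 77]
Insert 50: [50, 72, 73, 99, 35, 27, 57, 77]
Insert 35: [35, 50, 72, 73, 99, 27, 57, 77]
Insert 27: [27, 35, 50, 72, 73, 99, 57, 77]
Insert 57: [27, 35, 50, 57, 72, 73, 99, 77]
Insert 77: [27, 35, 50, 57, 72, 73, 77, 99]

Sorted: [27, 35, 50, 57, 72, 73, 77, 99]


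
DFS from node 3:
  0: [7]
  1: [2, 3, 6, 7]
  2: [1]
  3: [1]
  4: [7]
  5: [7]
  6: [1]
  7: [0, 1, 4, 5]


Visit 3, push [1]
Visit 1, push [7, 6, 2]
Visit 2, push []
Visit 6, push []
Visit 7, push [5, 4, 0]
Visit 0, push []
Visit 4, push []
Visit 5, push []

DFS order: [3, 1, 2, 6, 7, 0, 4, 5]


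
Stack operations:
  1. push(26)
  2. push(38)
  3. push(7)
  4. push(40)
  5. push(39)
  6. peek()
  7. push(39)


push(26) -> [26]
push(38) -> [26, 38]
push(7) -> [26, 38, 7]
push(40) -> [26, 38, 7, 40]
push(39) -> [26, 38, 7, 40, 39]
peek()->39
push(39) -> [26, 38, 7, 40, 39, 39]

Final stack: [26, 38, 7, 40, 39, 39]


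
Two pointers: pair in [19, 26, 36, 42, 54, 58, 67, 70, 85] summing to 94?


lo=0(19)+hi=8(85)=104
lo=0(19)+hi=7(70)=89
lo=1(26)+hi=7(70)=96
lo=1(26)+hi=6(67)=93
lo=2(36)+hi=6(67)=103
lo=2(36)+hi=5(58)=94

Yes: 36+58=94


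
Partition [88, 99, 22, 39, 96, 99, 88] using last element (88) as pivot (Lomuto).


Pivot: 88
  88 <= 88: advance i (no swap)
  22 <= 88: swap -> [88, 22, 99, 39, 96, 99, 88]
  39 <= 88: swap -> [88, 22, 39, 99, 96, 99, 88]
Place pivot at 3: [88, 22, 39, 88, 96, 99, 99]

Partitioned: [88, 22, 39, 88, 96, 99, 99]


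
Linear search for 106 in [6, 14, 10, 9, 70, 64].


i=0: 6!=106
i=1: 14!=106
i=2: 10!=106
i=3: 9!=106
i=4: 70!=106
i=5: 64!=106

Not found, 6 comps


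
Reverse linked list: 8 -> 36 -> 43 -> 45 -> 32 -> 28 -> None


Step 1: curr=8, set curr.next=prev(None) | reversed so far: 8
Step 2: curr=36, set curr.next=prev(8) | reversed so far: 36 -> 8
Step 3: curr=43, set curr.next=prev(36) | reversed so far: 43 -> 36 -> 8
Step 4: curr=45, set curr.next=prev(43) | reversed so far: 45 -> 43 -> 36 -> 8
Step 5: curr=32, set curr.next=prev(45) | reversed so far: 32 -> 45 -> 43 -> 36 -> 8
Step 6: curr=28, set curr.next=prev(32) | reversed so far: 28 -> 32 -> 45 -> 43 -> 36 -> 8

28 -> 32 -> 45 -> 43 -> 36 -> 8 -> None


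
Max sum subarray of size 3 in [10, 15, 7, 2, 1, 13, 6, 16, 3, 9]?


[0:3]: 32
[1:4]: 24
[2:5]: 10
[3:6]: 16
[4:7]: 20
[5:8]: 35
[6:9]: 25
[7:10]: 28

Max: 35 at [5:8]


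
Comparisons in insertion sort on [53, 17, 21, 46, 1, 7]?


Algorithm: insertion sort
Input: [53, 17, 21, 46, 1, 7]
Sorted: [1, 7, 17, 21, 46, 53]

14


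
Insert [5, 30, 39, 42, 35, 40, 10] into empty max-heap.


Insert 5: [5]
Insert 30: [30, 5]
Insert 39: [39, 5, 30]
Insert 42: [42, 39, 30, 5]
Insert 35: [42, 39, 30, 5, 35]
Insert 40: [42, 39, 40, 5, 35, 30]
Insert 10: [42, 39, 40, 5, 35, 30, 10]

Final heap: [42, 39, 40, 5, 35, 30, 10]


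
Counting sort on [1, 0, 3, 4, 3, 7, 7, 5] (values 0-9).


Input: [1, 0, 3, 4, 3, 7, 7, 5]
Counts: [1, 1, 0, 2, 1, 1, 0, 2, 0, 0]

Sorted: [0, 1, 3, 3, 4, 5, 7, 7]


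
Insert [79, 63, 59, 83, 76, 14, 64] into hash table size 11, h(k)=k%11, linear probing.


Insert 79: h=2 -> slot 2
Insert 63: h=8 -> slot 8
Insert 59: h=4 -> slot 4
Insert 83: h=6 -> slot 6
Insert 76: h=10 -> slot 10
Insert 14: h=3 -> slot 3
Insert 64: h=9 -> slot 9

Table: [None, None, 79, 14, 59, None, 83, None, 63, 64, 76]


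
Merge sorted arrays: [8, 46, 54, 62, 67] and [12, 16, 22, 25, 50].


Take 8 from A
Take 12 from B
Take 16 from B
Take 22 from B
Take 25 from B
Take 46 from A
Take 50 from B

Merged: [8, 12, 16, 22, 25, 46, 50, 54, 62, 67]


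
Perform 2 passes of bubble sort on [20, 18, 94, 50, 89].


Initial: [20, 18, 94, 50, 89]
Pass 1: [18, 20, 50, 89, 94] (3 swaps)
Pass 2: [18, 20, 50, 89, 94] (0 swaps)

After 2 passes: [18, 20, 50, 89, 94]


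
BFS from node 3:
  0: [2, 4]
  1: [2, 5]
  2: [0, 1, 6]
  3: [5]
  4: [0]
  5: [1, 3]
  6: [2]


Visit 3, enqueue [5]
Visit 5, enqueue [1]
Visit 1, enqueue [2]
Visit 2, enqueue [0, 6]
Visit 0, enqueue [4]
Visit 6, enqueue []
Visit 4, enqueue []

BFS order: [3, 5, 1, 2, 0, 6, 4]


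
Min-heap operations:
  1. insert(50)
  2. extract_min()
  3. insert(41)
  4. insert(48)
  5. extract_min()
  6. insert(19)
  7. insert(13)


insert(50) -> [50]
extract_min()->50, []
insert(41) -> [41]
insert(48) -> [41, 48]
extract_min()->41, [48]
insert(19) -> [19, 48]
insert(13) -> [13, 48, 19]

Final heap: [13, 48, 19]


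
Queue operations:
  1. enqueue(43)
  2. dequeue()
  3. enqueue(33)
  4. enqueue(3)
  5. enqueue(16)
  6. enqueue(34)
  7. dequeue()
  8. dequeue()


enqueue(43) -> [43]
dequeue()->43, []
enqueue(33) -> [33]
enqueue(3) -> [33, 3]
enqueue(16) -> [33, 3, 16]
enqueue(34) -> [33, 3, 16, 34]
dequeue()->33, [3, 16, 34]
dequeue()->3, [16, 34]

Final queue: [16, 34]


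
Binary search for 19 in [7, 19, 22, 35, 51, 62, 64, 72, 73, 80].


Step 1: lo=0, hi=9, mid=4, val=51
Step 2: lo=0, hi=3, mid=1, val=19

Found at index 1


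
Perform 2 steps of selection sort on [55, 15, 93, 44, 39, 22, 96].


Initial: [55, 15, 93, 44, 39, 22, 96]
Step 1: min=15 at 1
  Swap: [15, 55, 93, 44, 39, 22, 96]
Step 2: min=22 at 5
  Swap: [15, 22, 93, 44, 39, 55, 96]

After 2 steps: [15, 22, 93, 44, 39, 55, 96]


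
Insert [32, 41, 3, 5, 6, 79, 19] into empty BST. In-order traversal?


Insert 32: root
Insert 41: R from 32
Insert 3: L from 32
Insert 5: L from 32 -> R from 3
Insert 6: L from 32 -> R from 3 -> R from 5
Insert 79: R from 32 -> R from 41
Insert 19: L from 32 -> R from 3 -> R from 5 -> R from 6

In-order: [3, 5, 6, 19, 32, 41, 79]


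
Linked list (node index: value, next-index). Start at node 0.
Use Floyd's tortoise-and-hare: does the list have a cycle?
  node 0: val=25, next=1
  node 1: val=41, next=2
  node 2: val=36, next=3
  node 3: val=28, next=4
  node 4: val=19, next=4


Floyd's tortoise (slow, +1) and hare (fast, +2):
  init: slow=0, fast=0
  step 1: slow=1, fast=2
  step 2: slow=2, fast=4
  step 3: slow=3, fast=4
  step 4: slow=4, fast=4
  slow == fast at node 4: cycle detected

Cycle: yes


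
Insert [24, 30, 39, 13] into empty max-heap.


Insert 24: [24]
Insert 30: [30, 24]
Insert 39: [39, 24, 30]
Insert 13: [39, 24, 30, 13]

Final heap: [39, 24, 30, 13]


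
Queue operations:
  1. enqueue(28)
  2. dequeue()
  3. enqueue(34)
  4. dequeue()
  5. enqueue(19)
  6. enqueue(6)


enqueue(28) -> [28]
dequeue()->28, []
enqueue(34) -> [34]
dequeue()->34, []
enqueue(19) -> [19]
enqueue(6) -> [19, 6]

Final queue: [19, 6]


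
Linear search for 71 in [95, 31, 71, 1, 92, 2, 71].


i=0: 95!=71
i=1: 31!=71
i=2: 71==71 found!

Found at 2, 3 comps


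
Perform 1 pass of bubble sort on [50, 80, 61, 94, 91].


Initial: [50, 80, 61, 94, 91]
Pass 1: [50, 61, 80, 91, 94] (2 swaps)

After 1 pass: [50, 61, 80, 91, 94]


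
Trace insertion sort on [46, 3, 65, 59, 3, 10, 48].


Initial: [46, 3, 65, 59, 3, 10, 48]
Insert 3: [3, 46, 65, 59, 3, 10, 48]
Insert 65: [3, 46, 65, 59, 3, 10, 48]
Insert 59: [3, 46, 59, 65, 3, 10, 48]
Insert 3: [3, 3, 46, 59, 65, 10, 48]
Insert 10: [3, 3, 10, 46, 59, 65, 48]
Insert 48: [3, 3, 10, 46, 48, 59, 65]

Sorted: [3, 3, 10, 46, 48, 59, 65]


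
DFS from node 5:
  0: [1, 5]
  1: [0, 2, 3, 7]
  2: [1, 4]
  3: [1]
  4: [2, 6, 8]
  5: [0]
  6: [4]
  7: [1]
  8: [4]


Visit 5, push [0]
Visit 0, push [1]
Visit 1, push [7, 3, 2]
Visit 2, push [4]
Visit 4, push [8, 6]
Visit 6, push []
Visit 8, push []
Visit 3, push []
Visit 7, push []

DFS order: [5, 0, 1, 2, 4, 6, 8, 3, 7]


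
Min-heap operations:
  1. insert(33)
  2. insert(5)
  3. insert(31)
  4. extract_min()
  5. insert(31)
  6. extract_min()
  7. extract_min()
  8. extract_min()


insert(33) -> [33]
insert(5) -> [5, 33]
insert(31) -> [5, 33, 31]
extract_min()->5, [31, 33]
insert(31) -> [31, 33, 31]
extract_min()->31, [31, 33]
extract_min()->31, [33]
extract_min()->33, []

Final heap: []


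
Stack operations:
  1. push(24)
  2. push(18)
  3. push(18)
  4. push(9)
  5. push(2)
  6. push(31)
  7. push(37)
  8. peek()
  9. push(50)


push(24) -> [24]
push(18) -> [24, 18]
push(18) -> [24, 18, 18]
push(9) -> [24, 18, 18, 9]
push(2) -> [24, 18, 18, 9, 2]
push(31) -> [24, 18, 18, 9, 2, 31]
push(37) -> [24, 18, 18, 9, 2, 31, 37]
peek()->37
push(50) -> [24, 18, 18, 9, 2, 31, 37, 50]

Final stack: [24, 18, 18, 9, 2, 31, 37, 50]


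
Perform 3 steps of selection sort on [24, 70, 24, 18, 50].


Initial: [24, 70, 24, 18, 50]
Step 1: min=18 at 3
  Swap: [18, 70, 24, 24, 50]
Step 2: min=24 at 2
  Swap: [18, 24, 70, 24, 50]
Step 3: min=24 at 3
  Swap: [18, 24, 24, 70, 50]

After 3 steps: [18, 24, 24, 70, 50]


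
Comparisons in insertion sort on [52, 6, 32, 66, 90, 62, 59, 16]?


Algorithm: insertion sort
Input: [52, 6, 32, 66, 90, 62, 59, 16]
Sorted: [6, 16, 32, 52, 59, 62, 66, 90]

19


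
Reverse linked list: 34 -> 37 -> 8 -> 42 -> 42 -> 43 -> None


Step 1: curr=34, set curr.next=prev(None) | reversed so far: 34
Step 2: curr=37, set curr.next=prev(34) | reversed so far: 37 -> 34
Step 3: curr=8, set curr.next=prev(37) | reversed so far: 8 -> 37 -> 34
Step 4: curr=42, set curr.next=prev(8) | reversed so far: 42 -> 8 -> 37 -> 34
Step 5: curr=42, set curr.next=prev(42) | reversed so far: 42 -> 42 -> 8 -> 37 -> 34
Step 6: curr=43, set curr.next=prev(42) | reversed so far: 43 -> 42 -> 42 -> 8 -> 37 -> 34

43 -> 42 -> 42 -> 8 -> 37 -> 34 -> None


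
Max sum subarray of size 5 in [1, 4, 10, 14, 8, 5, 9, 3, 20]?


[0:5]: 37
[1:6]: 41
[2:7]: 46
[3:8]: 39
[4:9]: 45

Max: 46 at [2:7]


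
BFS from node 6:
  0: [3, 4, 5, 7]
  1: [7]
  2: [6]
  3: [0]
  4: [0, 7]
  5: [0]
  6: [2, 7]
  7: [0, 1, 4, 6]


Visit 6, enqueue [2, 7]
Visit 2, enqueue []
Visit 7, enqueue [0, 1, 4]
Visit 0, enqueue [3, 5]
Visit 1, enqueue []
Visit 4, enqueue []
Visit 3, enqueue []
Visit 5, enqueue []

BFS order: [6, 2, 7, 0, 1, 4, 3, 5]


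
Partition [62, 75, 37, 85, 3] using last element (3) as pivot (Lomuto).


Pivot: 3
Place pivot at 0: [3, 75, 37, 85, 62]

Partitioned: [3, 75, 37, 85, 62]


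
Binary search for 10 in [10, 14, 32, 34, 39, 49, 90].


Step 1: lo=0, hi=6, mid=3, val=34
Step 2: lo=0, hi=2, mid=1, val=14
Step 3: lo=0, hi=0, mid=0, val=10

Found at index 0


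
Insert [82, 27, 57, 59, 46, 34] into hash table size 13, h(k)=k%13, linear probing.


Insert 82: h=4 -> slot 4
Insert 27: h=1 -> slot 1
Insert 57: h=5 -> slot 5
Insert 59: h=7 -> slot 7
Insert 46: h=7, 1 probes -> slot 8
Insert 34: h=8, 1 probes -> slot 9

Table: [None, 27, None, None, 82, 57, None, 59, 46, 34, None, None, None]


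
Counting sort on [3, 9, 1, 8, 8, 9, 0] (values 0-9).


Input: [3, 9, 1, 8, 8, 9, 0]
Counts: [1, 1, 0, 1, 0, 0, 0, 0, 2, 2]

Sorted: [0, 1, 3, 8, 8, 9, 9]


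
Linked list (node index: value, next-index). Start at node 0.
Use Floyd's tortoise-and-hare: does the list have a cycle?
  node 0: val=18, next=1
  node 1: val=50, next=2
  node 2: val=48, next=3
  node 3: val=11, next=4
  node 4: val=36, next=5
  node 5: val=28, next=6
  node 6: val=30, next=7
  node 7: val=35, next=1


Floyd's tortoise (slow, +1) and hare (fast, +2):
  init: slow=0, fast=0
  step 1: slow=1, fast=2
  step 2: slow=2, fast=4
  step 3: slow=3, fast=6
  step 4: slow=4, fast=1
  step 5: slow=5, fast=3
  step 6: slow=6, fast=5
  step 7: slow=7, fast=7
  slow == fast at node 7: cycle detected

Cycle: yes


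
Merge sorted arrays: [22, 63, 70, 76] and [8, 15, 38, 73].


Take 8 from B
Take 15 from B
Take 22 from A
Take 38 from B
Take 63 from A
Take 70 from A
Take 73 from B

Merged: [8, 15, 22, 38, 63, 70, 73, 76]


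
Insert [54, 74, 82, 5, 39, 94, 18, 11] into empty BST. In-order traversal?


Insert 54: root
Insert 74: R from 54
Insert 82: R from 54 -> R from 74
Insert 5: L from 54
Insert 39: L from 54 -> R from 5
Insert 94: R from 54 -> R from 74 -> R from 82
Insert 18: L from 54 -> R from 5 -> L from 39
Insert 11: L from 54 -> R from 5 -> L from 39 -> L from 18

In-order: [5, 11, 18, 39, 54, 74, 82, 94]


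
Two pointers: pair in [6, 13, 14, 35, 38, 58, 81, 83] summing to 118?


lo=0(6)+hi=7(83)=89
lo=1(13)+hi=7(83)=96
lo=2(14)+hi=7(83)=97
lo=3(35)+hi=7(83)=118

Yes: 35+83=118


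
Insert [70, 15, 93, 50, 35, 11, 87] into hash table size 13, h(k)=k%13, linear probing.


Insert 70: h=5 -> slot 5
Insert 15: h=2 -> slot 2
Insert 93: h=2, 1 probes -> slot 3
Insert 50: h=11 -> slot 11
Insert 35: h=9 -> slot 9
Insert 11: h=11, 1 probes -> slot 12
Insert 87: h=9, 1 probes -> slot 10

Table: [None, None, 15, 93, None, 70, None, None, None, 35, 87, 50, 11]


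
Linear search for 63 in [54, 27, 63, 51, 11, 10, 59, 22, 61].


i=0: 54!=63
i=1: 27!=63
i=2: 63==63 found!

Found at 2, 3 comps


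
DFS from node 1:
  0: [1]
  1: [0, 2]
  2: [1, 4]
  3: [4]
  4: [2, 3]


Visit 1, push [2, 0]
Visit 0, push []
Visit 2, push [4]
Visit 4, push [3]
Visit 3, push []

DFS order: [1, 0, 2, 4, 3]


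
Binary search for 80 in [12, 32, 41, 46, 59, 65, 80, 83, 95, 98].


Step 1: lo=0, hi=9, mid=4, val=59
Step 2: lo=5, hi=9, mid=7, val=83
Step 3: lo=5, hi=6, mid=5, val=65
Step 4: lo=6, hi=6, mid=6, val=80

Found at index 6


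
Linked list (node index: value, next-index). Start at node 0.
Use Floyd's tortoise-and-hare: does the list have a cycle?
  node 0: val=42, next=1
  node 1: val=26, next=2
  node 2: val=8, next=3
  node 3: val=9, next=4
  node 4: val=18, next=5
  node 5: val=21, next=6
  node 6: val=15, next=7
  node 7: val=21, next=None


Floyd's tortoise (slow, +1) and hare (fast, +2):
  init: slow=0, fast=0
  step 1: slow=1, fast=2
  step 2: slow=2, fast=4
  step 3: slow=3, fast=6
  step 4: fast 6->7->None, no cycle

Cycle: no


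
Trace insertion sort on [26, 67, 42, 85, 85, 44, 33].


Initial: [26, 67, 42, 85, 85, 44, 33]
Insert 67: [26, 67, 42, 85, 85, 44, 33]
Insert 42: [26, 42, 67, 85, 85, 44, 33]
Insert 85: [26, 42, 67, 85, 85, 44, 33]
Insert 85: [26, 42, 67, 85, 85, 44, 33]
Insert 44: [26, 42, 44, 67, 85, 85, 33]
Insert 33: [26, 33, 42, 44, 67, 85, 85]

Sorted: [26, 33, 42, 44, 67, 85, 85]


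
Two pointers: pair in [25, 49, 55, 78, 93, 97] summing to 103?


lo=0(25)+hi=5(97)=122
lo=0(25)+hi=4(93)=118
lo=0(25)+hi=3(78)=103

Yes: 25+78=103


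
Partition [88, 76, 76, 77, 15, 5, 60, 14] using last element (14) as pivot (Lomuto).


Pivot: 14
  5 <= 14: swap -> [5, 76, 76, 77, 15, 88, 60, 14]
Place pivot at 1: [5, 14, 76, 77, 15, 88, 60, 76]

Partitioned: [5, 14, 76, 77, 15, 88, 60, 76]


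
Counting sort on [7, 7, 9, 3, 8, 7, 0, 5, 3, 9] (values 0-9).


Input: [7, 7, 9, 3, 8, 7, 0, 5, 3, 9]
Counts: [1, 0, 0, 2, 0, 1, 0, 3, 1, 2]

Sorted: [0, 3, 3, 5, 7, 7, 7, 8, 9, 9]


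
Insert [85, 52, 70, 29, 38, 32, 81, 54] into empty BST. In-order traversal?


Insert 85: root
Insert 52: L from 85
Insert 70: L from 85 -> R from 52
Insert 29: L from 85 -> L from 52
Insert 38: L from 85 -> L from 52 -> R from 29
Insert 32: L from 85 -> L from 52 -> R from 29 -> L from 38
Insert 81: L from 85 -> R from 52 -> R from 70
Insert 54: L from 85 -> R from 52 -> L from 70

In-order: [29, 32, 38, 52, 54, 70, 81, 85]


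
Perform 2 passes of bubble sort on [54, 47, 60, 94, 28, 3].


Initial: [54, 47, 60, 94, 28, 3]
Pass 1: [47, 54, 60, 28, 3, 94] (3 swaps)
Pass 2: [47, 54, 28, 3, 60, 94] (2 swaps)

After 2 passes: [47, 54, 28, 3, 60, 94]


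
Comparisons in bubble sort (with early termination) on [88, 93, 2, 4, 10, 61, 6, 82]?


Algorithm: bubble sort (with early termination)
Input: [88, 93, 2, 4, 10, 61, 6, 82]
Sorted: [2, 4, 6, 10, 61, 82, 88, 93]

25


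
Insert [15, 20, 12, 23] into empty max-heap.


Insert 15: [15]
Insert 20: [20, 15]
Insert 12: [20, 15, 12]
Insert 23: [23, 20, 12, 15]

Final heap: [23, 20, 12, 15]


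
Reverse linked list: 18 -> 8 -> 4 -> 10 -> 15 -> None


Step 1: curr=18, set curr.next=prev(None) | reversed so far: 18
Step 2: curr=8, set curr.next=prev(18) | reversed so far: 8 -> 18
Step 3: curr=4, set curr.next=prev(8) | reversed so far: 4 -> 8 -> 18
Step 4: curr=10, set curr.next=prev(4) | reversed so far: 10 -> 4 -> 8 -> 18
Step 5: curr=15, set curr.next=prev(10) | reversed so far: 15 -> 10 -> 4 -> 8 -> 18

15 -> 10 -> 4 -> 8 -> 18 -> None


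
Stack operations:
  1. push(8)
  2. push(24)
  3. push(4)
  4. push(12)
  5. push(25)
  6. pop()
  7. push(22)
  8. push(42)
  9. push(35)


push(8) -> [8]
push(24) -> [8, 24]
push(4) -> [8, 24, 4]
push(12) -> [8, 24, 4, 12]
push(25) -> [8, 24, 4, 12, 25]
pop()->25, [8, 24, 4, 12]
push(22) -> [8, 24, 4, 12, 22]
push(42) -> [8, 24, 4, 12, 22, 42]
push(35) -> [8, 24, 4, 12, 22, 42, 35]

Final stack: [8, 24, 4, 12, 22, 42, 35]


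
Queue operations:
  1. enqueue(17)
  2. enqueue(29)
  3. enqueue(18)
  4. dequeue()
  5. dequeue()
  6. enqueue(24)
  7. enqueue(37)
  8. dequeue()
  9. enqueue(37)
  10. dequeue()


enqueue(17) -> [17]
enqueue(29) -> [17, 29]
enqueue(18) -> [17, 29, 18]
dequeue()->17, [29, 18]
dequeue()->29, [18]
enqueue(24) -> [18, 24]
enqueue(37) -> [18, 24, 37]
dequeue()->18, [24, 37]
enqueue(37) -> [24, 37, 37]
dequeue()->24, [37, 37]

Final queue: [37, 37]


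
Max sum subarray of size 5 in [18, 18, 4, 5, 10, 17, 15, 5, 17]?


[0:5]: 55
[1:6]: 54
[2:7]: 51
[3:8]: 52
[4:9]: 64

Max: 64 at [4:9]


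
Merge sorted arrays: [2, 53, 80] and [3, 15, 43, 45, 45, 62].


Take 2 from A
Take 3 from B
Take 15 from B
Take 43 from B
Take 45 from B
Take 45 from B
Take 53 from A
Take 62 from B

Merged: [2, 3, 15, 43, 45, 45, 53, 62, 80]


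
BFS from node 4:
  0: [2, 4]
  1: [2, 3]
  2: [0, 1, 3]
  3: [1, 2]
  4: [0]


Visit 4, enqueue [0]
Visit 0, enqueue [2]
Visit 2, enqueue [1, 3]
Visit 1, enqueue []
Visit 3, enqueue []

BFS order: [4, 0, 2, 1, 3]


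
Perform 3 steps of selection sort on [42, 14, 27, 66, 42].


Initial: [42, 14, 27, 66, 42]
Step 1: min=14 at 1
  Swap: [14, 42, 27, 66, 42]
Step 2: min=27 at 2
  Swap: [14, 27, 42, 66, 42]
Step 3: min=42 at 2
  Swap: [14, 27, 42, 66, 42]

After 3 steps: [14, 27, 42, 66, 42]


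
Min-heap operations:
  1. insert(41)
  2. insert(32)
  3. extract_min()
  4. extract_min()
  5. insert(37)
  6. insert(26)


insert(41) -> [41]
insert(32) -> [32, 41]
extract_min()->32, [41]
extract_min()->41, []
insert(37) -> [37]
insert(26) -> [26, 37]

Final heap: [26, 37]


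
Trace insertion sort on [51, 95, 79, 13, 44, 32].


Initial: [51, 95, 79, 13, 44, 32]
Insert 95: [51, 95, 79, 13, 44, 32]
Insert 79: [51, 79, 95, 13, 44, 32]
Insert 13: [13, 51, 79, 95, 44, 32]
Insert 44: [13, 44, 51, 79, 95, 32]
Insert 32: [13, 32, 44, 51, 79, 95]

Sorted: [13, 32, 44, 51, 79, 95]


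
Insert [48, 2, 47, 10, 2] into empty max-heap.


Insert 48: [48]
Insert 2: [48, 2]
Insert 47: [48, 2, 47]
Insert 10: [48, 10, 47, 2]
Insert 2: [48, 10, 47, 2, 2]

Final heap: [48, 10, 47, 2, 2]


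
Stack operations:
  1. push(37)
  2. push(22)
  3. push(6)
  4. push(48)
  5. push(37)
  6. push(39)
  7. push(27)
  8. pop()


push(37) -> [37]
push(22) -> [37, 22]
push(6) -> [37, 22, 6]
push(48) -> [37, 22, 6, 48]
push(37) -> [37, 22, 6, 48, 37]
push(39) -> [37, 22, 6, 48, 37, 39]
push(27) -> [37, 22, 6, 48, 37, 39, 27]
pop()->27, [37, 22, 6, 48, 37, 39]

Final stack: [37, 22, 6, 48, 37, 39]


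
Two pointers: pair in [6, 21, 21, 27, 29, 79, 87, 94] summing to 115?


lo=0(6)+hi=7(94)=100
lo=1(21)+hi=7(94)=115

Yes: 21+94=115


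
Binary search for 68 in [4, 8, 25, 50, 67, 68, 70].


Step 1: lo=0, hi=6, mid=3, val=50
Step 2: lo=4, hi=6, mid=5, val=68

Found at index 5


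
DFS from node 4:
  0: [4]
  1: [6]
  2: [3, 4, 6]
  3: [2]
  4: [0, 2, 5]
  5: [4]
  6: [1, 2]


Visit 4, push [5, 2, 0]
Visit 0, push []
Visit 2, push [6, 3]
Visit 3, push []
Visit 6, push [1]
Visit 1, push []
Visit 5, push []

DFS order: [4, 0, 2, 3, 6, 1, 5]


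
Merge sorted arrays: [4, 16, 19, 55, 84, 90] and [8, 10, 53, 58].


Take 4 from A
Take 8 from B
Take 10 from B
Take 16 from A
Take 19 from A
Take 53 from B
Take 55 from A
Take 58 from B

Merged: [4, 8, 10, 16, 19, 53, 55, 58, 84, 90]


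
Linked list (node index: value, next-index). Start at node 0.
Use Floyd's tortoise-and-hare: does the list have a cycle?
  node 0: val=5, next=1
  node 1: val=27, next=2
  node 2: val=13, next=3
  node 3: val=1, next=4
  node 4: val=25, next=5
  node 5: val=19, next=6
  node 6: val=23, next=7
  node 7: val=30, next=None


Floyd's tortoise (slow, +1) and hare (fast, +2):
  init: slow=0, fast=0
  step 1: slow=1, fast=2
  step 2: slow=2, fast=4
  step 3: slow=3, fast=6
  step 4: fast 6->7->None, no cycle

Cycle: no


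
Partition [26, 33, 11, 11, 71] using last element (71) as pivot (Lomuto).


Pivot: 71
  26 <= 71: advance i (no swap)
  33 <= 71: advance i (no swap)
  11 <= 71: advance i (no swap)
  11 <= 71: advance i (no swap)
Place pivot at 4: [26, 33, 11, 11, 71]

Partitioned: [26, 33, 11, 11, 71]


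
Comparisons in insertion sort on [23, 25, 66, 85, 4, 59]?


Algorithm: insertion sort
Input: [23, 25, 66, 85, 4, 59]
Sorted: [4, 23, 25, 59, 66, 85]

10


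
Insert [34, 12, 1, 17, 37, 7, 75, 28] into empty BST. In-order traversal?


Insert 34: root
Insert 12: L from 34
Insert 1: L from 34 -> L from 12
Insert 17: L from 34 -> R from 12
Insert 37: R from 34
Insert 7: L from 34 -> L from 12 -> R from 1
Insert 75: R from 34 -> R from 37
Insert 28: L from 34 -> R from 12 -> R from 17

In-order: [1, 7, 12, 17, 28, 34, 37, 75]


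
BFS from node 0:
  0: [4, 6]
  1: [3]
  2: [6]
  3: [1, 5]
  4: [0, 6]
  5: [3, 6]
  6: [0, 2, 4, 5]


Visit 0, enqueue [4, 6]
Visit 4, enqueue []
Visit 6, enqueue [2, 5]
Visit 2, enqueue []
Visit 5, enqueue [3]
Visit 3, enqueue [1]
Visit 1, enqueue []

BFS order: [0, 4, 6, 2, 5, 3, 1]


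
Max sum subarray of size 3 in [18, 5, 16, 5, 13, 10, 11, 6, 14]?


[0:3]: 39
[1:4]: 26
[2:5]: 34
[3:6]: 28
[4:7]: 34
[5:8]: 27
[6:9]: 31

Max: 39 at [0:3]


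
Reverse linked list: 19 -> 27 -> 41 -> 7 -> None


Step 1: curr=19, set curr.next=prev(None) | reversed so far: 19
Step 2: curr=27, set curr.next=prev(19) | reversed so far: 27 -> 19
Step 3: curr=41, set curr.next=prev(27) | reversed so far: 41 -> 27 -> 19
Step 4: curr=7, set curr.next=prev(41) | reversed so far: 7 -> 41 -> 27 -> 19

7 -> 41 -> 27 -> 19 -> None


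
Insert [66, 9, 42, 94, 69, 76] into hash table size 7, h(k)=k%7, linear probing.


Insert 66: h=3 -> slot 3
Insert 9: h=2 -> slot 2
Insert 42: h=0 -> slot 0
Insert 94: h=3, 1 probes -> slot 4
Insert 69: h=6 -> slot 6
Insert 76: h=6, 2 probes -> slot 1

Table: [42, 76, 9, 66, 94, None, 69]


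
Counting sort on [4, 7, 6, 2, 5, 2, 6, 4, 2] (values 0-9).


Input: [4, 7, 6, 2, 5, 2, 6, 4, 2]
Counts: [0, 0, 3, 0, 2, 1, 2, 1, 0, 0]

Sorted: [2, 2, 2, 4, 4, 5, 6, 6, 7]


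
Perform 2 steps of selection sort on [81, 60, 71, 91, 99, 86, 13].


Initial: [81, 60, 71, 91, 99, 86, 13]
Step 1: min=13 at 6
  Swap: [13, 60, 71, 91, 99, 86, 81]
Step 2: min=60 at 1
  Swap: [13, 60, 71, 91, 99, 86, 81]

After 2 steps: [13, 60, 71, 91, 99, 86, 81]


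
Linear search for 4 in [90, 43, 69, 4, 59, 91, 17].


i=0: 90!=4
i=1: 43!=4
i=2: 69!=4
i=3: 4==4 found!

Found at 3, 4 comps


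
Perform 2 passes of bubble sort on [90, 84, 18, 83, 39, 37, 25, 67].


Initial: [90, 84, 18, 83, 39, 37, 25, 67]
Pass 1: [84, 18, 83, 39, 37, 25, 67, 90] (7 swaps)
Pass 2: [18, 83, 39, 37, 25, 67, 84, 90] (6 swaps)

After 2 passes: [18, 83, 39, 37, 25, 67, 84, 90]


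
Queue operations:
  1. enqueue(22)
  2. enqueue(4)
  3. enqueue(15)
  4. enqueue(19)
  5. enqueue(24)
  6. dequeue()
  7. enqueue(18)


enqueue(22) -> [22]
enqueue(4) -> [22, 4]
enqueue(15) -> [22, 4, 15]
enqueue(19) -> [22, 4, 15, 19]
enqueue(24) -> [22, 4, 15, 19, 24]
dequeue()->22, [4, 15, 19, 24]
enqueue(18) -> [4, 15, 19, 24, 18]

Final queue: [4, 15, 19, 24, 18]


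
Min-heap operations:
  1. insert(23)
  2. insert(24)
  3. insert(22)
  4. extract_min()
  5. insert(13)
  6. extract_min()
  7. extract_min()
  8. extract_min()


insert(23) -> [23]
insert(24) -> [23, 24]
insert(22) -> [22, 24, 23]
extract_min()->22, [23, 24]
insert(13) -> [13, 24, 23]
extract_min()->13, [23, 24]
extract_min()->23, [24]
extract_min()->24, []

Final heap: []


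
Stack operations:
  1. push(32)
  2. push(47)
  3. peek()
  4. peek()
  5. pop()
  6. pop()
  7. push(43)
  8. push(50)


push(32) -> [32]
push(47) -> [32, 47]
peek()->47
peek()->47
pop()->47, [32]
pop()->32, []
push(43) -> [43]
push(50) -> [43, 50]

Final stack: [43, 50]


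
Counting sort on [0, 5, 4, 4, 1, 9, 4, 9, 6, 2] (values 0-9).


Input: [0, 5, 4, 4, 1, 9, 4, 9, 6, 2]
Counts: [1, 1, 1, 0, 3, 1, 1, 0, 0, 2]

Sorted: [0, 1, 2, 4, 4, 4, 5, 6, 9, 9]


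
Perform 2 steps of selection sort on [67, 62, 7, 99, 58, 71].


Initial: [67, 62, 7, 99, 58, 71]
Step 1: min=7 at 2
  Swap: [7, 62, 67, 99, 58, 71]
Step 2: min=58 at 4
  Swap: [7, 58, 67, 99, 62, 71]

After 2 steps: [7, 58, 67, 99, 62, 71]


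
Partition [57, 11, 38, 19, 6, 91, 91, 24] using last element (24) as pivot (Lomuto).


Pivot: 24
  11 <= 24: swap -> [11, 57, 38, 19, 6, 91, 91, 24]
  19 <= 24: swap -> [11, 19, 38, 57, 6, 91, 91, 24]
  6 <= 24: swap -> [11, 19, 6, 57, 38, 91, 91, 24]
Place pivot at 3: [11, 19, 6, 24, 38, 91, 91, 57]

Partitioned: [11, 19, 6, 24, 38, 91, 91, 57]


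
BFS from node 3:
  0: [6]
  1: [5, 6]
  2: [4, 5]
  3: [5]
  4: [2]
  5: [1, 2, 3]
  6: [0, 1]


Visit 3, enqueue [5]
Visit 5, enqueue [1, 2]
Visit 1, enqueue [6]
Visit 2, enqueue [4]
Visit 6, enqueue [0]
Visit 4, enqueue []
Visit 0, enqueue []

BFS order: [3, 5, 1, 2, 6, 4, 0]


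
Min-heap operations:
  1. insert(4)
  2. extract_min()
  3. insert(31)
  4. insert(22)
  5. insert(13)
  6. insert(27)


insert(4) -> [4]
extract_min()->4, []
insert(31) -> [31]
insert(22) -> [22, 31]
insert(13) -> [13, 31, 22]
insert(27) -> [13, 27, 22, 31]

Final heap: [13, 27, 22, 31]


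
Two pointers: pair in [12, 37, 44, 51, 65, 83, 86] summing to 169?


lo=0(12)+hi=6(86)=98
lo=1(37)+hi=6(86)=123
lo=2(44)+hi=6(86)=130
lo=3(51)+hi=6(86)=137
lo=4(65)+hi=6(86)=151
lo=5(83)+hi=6(86)=169

Yes: 83+86=169


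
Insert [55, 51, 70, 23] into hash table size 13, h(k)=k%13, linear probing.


Insert 55: h=3 -> slot 3
Insert 51: h=12 -> slot 12
Insert 70: h=5 -> slot 5
Insert 23: h=10 -> slot 10

Table: [None, None, None, 55, None, 70, None, None, None, None, 23, None, 51]


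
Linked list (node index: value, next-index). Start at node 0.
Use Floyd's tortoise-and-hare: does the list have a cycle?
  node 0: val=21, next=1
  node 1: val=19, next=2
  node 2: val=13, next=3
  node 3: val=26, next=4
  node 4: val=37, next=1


Floyd's tortoise (slow, +1) and hare (fast, +2):
  init: slow=0, fast=0
  step 1: slow=1, fast=2
  step 2: slow=2, fast=4
  step 3: slow=3, fast=2
  step 4: slow=4, fast=4
  slow == fast at node 4: cycle detected

Cycle: yes


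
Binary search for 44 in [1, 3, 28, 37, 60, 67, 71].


Step 1: lo=0, hi=6, mid=3, val=37
Step 2: lo=4, hi=6, mid=5, val=67
Step 3: lo=4, hi=4, mid=4, val=60

Not found


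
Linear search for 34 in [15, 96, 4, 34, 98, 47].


i=0: 15!=34
i=1: 96!=34
i=2: 4!=34
i=3: 34==34 found!

Found at 3, 4 comps


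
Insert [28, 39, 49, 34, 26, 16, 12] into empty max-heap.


Insert 28: [28]
Insert 39: [39, 28]
Insert 49: [49, 28, 39]
Insert 34: [49, 34, 39, 28]
Insert 26: [49, 34, 39, 28, 26]
Insert 16: [49, 34, 39, 28, 26, 16]
Insert 12: [49, 34, 39, 28, 26, 16, 12]

Final heap: [49, 34, 39, 28, 26, 16, 12]


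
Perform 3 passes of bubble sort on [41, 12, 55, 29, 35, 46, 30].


Initial: [41, 12, 55, 29, 35, 46, 30]
Pass 1: [12, 41, 29, 35, 46, 30, 55] (5 swaps)
Pass 2: [12, 29, 35, 41, 30, 46, 55] (3 swaps)
Pass 3: [12, 29, 35, 30, 41, 46, 55] (1 swaps)

After 3 passes: [12, 29, 35, 30, 41, 46, 55]


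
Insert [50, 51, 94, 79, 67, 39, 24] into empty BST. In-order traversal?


Insert 50: root
Insert 51: R from 50
Insert 94: R from 50 -> R from 51
Insert 79: R from 50 -> R from 51 -> L from 94
Insert 67: R from 50 -> R from 51 -> L from 94 -> L from 79
Insert 39: L from 50
Insert 24: L from 50 -> L from 39

In-order: [24, 39, 50, 51, 67, 79, 94]


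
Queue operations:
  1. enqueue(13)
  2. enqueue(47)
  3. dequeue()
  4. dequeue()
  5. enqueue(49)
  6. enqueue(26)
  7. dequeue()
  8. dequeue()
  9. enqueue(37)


enqueue(13) -> [13]
enqueue(47) -> [13, 47]
dequeue()->13, [47]
dequeue()->47, []
enqueue(49) -> [49]
enqueue(26) -> [49, 26]
dequeue()->49, [26]
dequeue()->26, []
enqueue(37) -> [37]

Final queue: [37]


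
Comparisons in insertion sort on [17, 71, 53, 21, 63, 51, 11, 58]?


Algorithm: insertion sort
Input: [17, 71, 53, 21, 63, 51, 11, 58]
Sorted: [11, 17, 21, 51, 53, 58, 63, 71]

21


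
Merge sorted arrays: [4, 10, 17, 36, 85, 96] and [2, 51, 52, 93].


Take 2 from B
Take 4 from A
Take 10 from A
Take 17 from A
Take 36 from A
Take 51 from B
Take 52 from B
Take 85 from A
Take 93 from B

Merged: [2, 4, 10, 17, 36, 51, 52, 85, 93, 96]


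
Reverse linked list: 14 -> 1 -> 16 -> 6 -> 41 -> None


Step 1: curr=14, set curr.next=prev(None) | reversed so far: 14
Step 2: curr=1, set curr.next=prev(14) | reversed so far: 1 -> 14
Step 3: curr=16, set curr.next=prev(1) | reversed so far: 16 -> 1 -> 14
Step 4: curr=6, set curr.next=prev(16) | reversed so far: 6 -> 16 -> 1 -> 14
Step 5: curr=41, set curr.next=prev(6) | reversed so far: 41 -> 6 -> 16 -> 1 -> 14

41 -> 6 -> 16 -> 1 -> 14 -> None


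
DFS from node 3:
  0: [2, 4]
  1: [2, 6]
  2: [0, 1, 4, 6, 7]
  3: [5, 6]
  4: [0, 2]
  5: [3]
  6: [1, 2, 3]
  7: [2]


Visit 3, push [6, 5]
Visit 5, push []
Visit 6, push [2, 1]
Visit 1, push [2]
Visit 2, push [7, 4, 0]
Visit 0, push [4]
Visit 4, push []
Visit 7, push []

DFS order: [3, 5, 6, 1, 2, 0, 4, 7]


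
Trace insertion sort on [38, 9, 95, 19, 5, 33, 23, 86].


Initial: [38, 9, 95, 19, 5, 33, 23, 86]
Insert 9: [9, 38, 95, 19, 5, 33, 23, 86]
Insert 95: [9, 38, 95, 19, 5, 33, 23, 86]
Insert 19: [9, 19, 38, 95, 5, 33, 23, 86]
Insert 5: [5, 9, 19, 38, 95, 33, 23, 86]
Insert 33: [5, 9, 19, 33, 38, 95, 23, 86]
Insert 23: [5, 9, 19, 23, 33, 38, 95, 86]
Insert 86: [5, 9, 19, 23, 33, 38, 86, 95]

Sorted: [5, 9, 19, 23, 33, 38, 86, 95]


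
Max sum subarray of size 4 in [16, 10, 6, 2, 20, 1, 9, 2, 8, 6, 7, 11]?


[0:4]: 34
[1:5]: 38
[2:6]: 29
[3:7]: 32
[4:8]: 32
[5:9]: 20
[6:10]: 25
[7:11]: 23
[8:12]: 32

Max: 38 at [1:5]
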